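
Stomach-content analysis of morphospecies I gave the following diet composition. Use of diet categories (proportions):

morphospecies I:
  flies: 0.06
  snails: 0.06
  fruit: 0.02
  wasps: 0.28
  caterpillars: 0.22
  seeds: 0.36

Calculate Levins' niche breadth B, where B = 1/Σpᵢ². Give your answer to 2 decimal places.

Σpᵢ² = 0.06² + 0.06² + 0.02² + 0.28² + 0.22² + 0.36² = 0.0036 + 0.0036 + 0.0004 + 0.0784 + 0.0484 + 0.1296 = 0.2640
B = 1 / 0.2640 = 3.7879

3.79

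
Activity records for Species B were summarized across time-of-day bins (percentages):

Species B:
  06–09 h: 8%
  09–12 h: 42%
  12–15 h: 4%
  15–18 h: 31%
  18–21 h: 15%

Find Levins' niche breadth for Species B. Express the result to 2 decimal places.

Convert percentages to proportions (divide by 100).
Σpᵢ² = 0.08² + 0.42² + 0.04² + 0.31² + 0.15² = 0.0064 + 0.1764 + 0.0016 + 0.0961 + 0.0225 = 0.3030
B = 1 / 0.3030 = 3.3003

3.30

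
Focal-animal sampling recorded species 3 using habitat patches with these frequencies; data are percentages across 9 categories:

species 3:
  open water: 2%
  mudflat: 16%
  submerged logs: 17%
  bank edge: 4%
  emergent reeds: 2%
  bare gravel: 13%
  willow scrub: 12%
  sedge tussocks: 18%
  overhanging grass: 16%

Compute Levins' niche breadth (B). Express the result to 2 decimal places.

Convert percentages to proportions (divide by 100).
Σpᵢ² = 0.02² + 0.16² + 0.17² + 0.04² + 0.02² + 0.13² + 0.12² + 0.18² + 0.16² = 0.0004 + 0.0256 + 0.0289 + 0.0016 + 0.0004 + 0.0169 + 0.0144 + 0.0324 + 0.0256 = 0.1462
B = 1 / 0.1462 = 6.8399

6.84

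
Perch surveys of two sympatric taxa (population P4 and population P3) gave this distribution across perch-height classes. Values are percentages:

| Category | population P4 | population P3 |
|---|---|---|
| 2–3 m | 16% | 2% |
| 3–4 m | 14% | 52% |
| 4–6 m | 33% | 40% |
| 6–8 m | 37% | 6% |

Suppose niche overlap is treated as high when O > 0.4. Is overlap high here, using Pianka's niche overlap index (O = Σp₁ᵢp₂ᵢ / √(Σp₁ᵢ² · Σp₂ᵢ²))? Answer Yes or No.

Yes

Convert percentages to proportions (divide by 100).
Σ p₁ᵢp₂ᵢ = 0.0032 + 0.0728 + 0.1320 + 0.0222 = 0.2302
Σp_1ᵢ² = 0.16² + 0.14² + 0.33² + 0.37² = 0.0256 + 0.0196 + 0.1089 + 0.1369 = 0.2910
Σp_2ᵢ² = 0.02² + 0.52² + 0.40² + 0.06² = 0.0004 + 0.2704 + 0.1600 + 0.0036 = 0.4344
O = 0.2302 / √(0.2910 × 0.4344) = 0.2302 / 0.35554 = 0.6475
O = 0.6475 > 0.4 → Yes.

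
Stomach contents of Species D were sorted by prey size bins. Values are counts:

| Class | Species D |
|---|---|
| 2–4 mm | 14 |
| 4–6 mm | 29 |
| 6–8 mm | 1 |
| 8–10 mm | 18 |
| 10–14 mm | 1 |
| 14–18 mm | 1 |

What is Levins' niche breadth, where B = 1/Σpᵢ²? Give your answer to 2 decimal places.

Proportions for Species D (n=64): 14/64=0.2188, 29/64=0.4531, 1/64=0.0156, 18/64=0.2813, 1/64=0.0156, 1/64=0.0156
Σpᵢ² = 0.2188² + 0.4531² + 0.0156² + 0.2813² + 0.0156² + 0.0156² = 0.047873 + 0.205300 + 0.000243 + 0.079130 + 0.000243 + 0.000243 = 0.333032
B = 1 / 0.333032 = 3.0027

3.00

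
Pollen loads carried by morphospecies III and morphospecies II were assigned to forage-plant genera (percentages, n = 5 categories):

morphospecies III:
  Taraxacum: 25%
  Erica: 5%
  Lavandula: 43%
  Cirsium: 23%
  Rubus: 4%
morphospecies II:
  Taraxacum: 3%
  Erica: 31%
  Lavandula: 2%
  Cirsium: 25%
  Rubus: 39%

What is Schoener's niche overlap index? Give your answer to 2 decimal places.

0.37

Convert percentages to proportions (divide by 100).
Σ|p₁ᵢ − p₂ᵢ| = 0.22 + 0.26 + 0.41 + 0.02 + 0.35 = 1.26
D = 1 − ½ × 1.26 = 1 − 0.630 = 0.3700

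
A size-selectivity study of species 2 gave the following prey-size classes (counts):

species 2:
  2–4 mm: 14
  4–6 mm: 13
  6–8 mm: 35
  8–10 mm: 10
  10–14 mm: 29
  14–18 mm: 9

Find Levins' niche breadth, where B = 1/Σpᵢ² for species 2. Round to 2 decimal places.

4.63

Proportions for species 2 (n=110): 14/110=0.1273, 13/110=0.1182, 35/110=0.3182, 10/110=0.0909, 29/110=0.2636, 9/110=0.0818
Σpᵢ² = 0.1273² + 0.1182² + 0.3182² + 0.0909² + 0.2636² + 0.0818² = 0.016205 + 0.013971 + 0.101251 + 0.008263 + 0.069485 + 0.006691 = 0.215866
B = 1 / 0.215866 = 4.6325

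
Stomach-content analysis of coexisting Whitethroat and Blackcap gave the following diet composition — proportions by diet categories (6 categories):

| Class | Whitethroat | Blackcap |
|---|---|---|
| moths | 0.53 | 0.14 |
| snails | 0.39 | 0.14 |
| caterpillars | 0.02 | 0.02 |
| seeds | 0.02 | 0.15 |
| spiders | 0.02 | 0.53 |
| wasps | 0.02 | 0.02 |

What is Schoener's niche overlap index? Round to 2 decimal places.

Σ|p₁ᵢ − p₂ᵢ| = 0.39 + 0.25 + 0.00 + 0.13 + 0.51 + 0.00 = 1.28
D = 1 − ½ × 1.28 = 1 − 0.640 = 0.3600

0.36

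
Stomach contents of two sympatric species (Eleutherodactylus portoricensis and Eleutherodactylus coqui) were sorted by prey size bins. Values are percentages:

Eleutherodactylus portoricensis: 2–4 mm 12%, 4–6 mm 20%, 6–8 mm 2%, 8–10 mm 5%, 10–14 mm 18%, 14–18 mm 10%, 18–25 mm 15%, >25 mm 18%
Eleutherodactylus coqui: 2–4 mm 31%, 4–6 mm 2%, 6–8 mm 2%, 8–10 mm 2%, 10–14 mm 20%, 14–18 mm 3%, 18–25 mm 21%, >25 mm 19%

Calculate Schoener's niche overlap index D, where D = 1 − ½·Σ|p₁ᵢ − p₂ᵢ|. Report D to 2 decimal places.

0.72

Convert percentages to proportions (divide by 100).
Σ|p₁ᵢ − p₂ᵢ| = 0.19 + 0.18 + 0.00 + 0.03 + 0.02 + 0.07 + 0.06 + 0.01 = 0.56
D = 1 − ½ × 0.56 = 1 − 0.280 = 0.7200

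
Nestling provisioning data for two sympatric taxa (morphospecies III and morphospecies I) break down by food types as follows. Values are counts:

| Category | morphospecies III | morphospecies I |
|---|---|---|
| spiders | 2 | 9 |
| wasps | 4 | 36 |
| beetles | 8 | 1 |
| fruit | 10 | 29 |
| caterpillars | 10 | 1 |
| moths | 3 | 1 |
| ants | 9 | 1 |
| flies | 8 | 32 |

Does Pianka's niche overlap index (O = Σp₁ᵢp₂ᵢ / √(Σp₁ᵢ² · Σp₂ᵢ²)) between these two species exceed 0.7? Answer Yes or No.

Proportions for morphospecies III (n=54): 2/54=0.0370, 4/54=0.0741, 8/54=0.1481, 10/54=0.1852, 10/54=0.1852, 3/54=0.0556, 9/54=0.1667, 8/54=0.1481
Proportions for morphospecies I (n=110): 9/110=0.0818, 36/110=0.3273, 1/110=0.0091, 29/110=0.2636, 1/110=0.0091, 1/110=0.0091, 1/110=0.0091, 32/110=0.2909
Σ p₁ᵢp₂ᵢ = 0.003027 + 0.024253 + 0.001348 + 0.048819 + 0.001685 + 0.000506 + 0.001517 + 0.043082 = 0.124237
Σp_1ᵢ² = 0.0370² + 0.0741² + 0.1481² + 0.1852² + 0.1852² + 0.0556² + 0.1667² + 0.1481² = 0.001369 + 0.005491 + 0.021934 + 0.034299 + 0.034299 + 0.003091 + 0.027789 + 0.021934 = 0.150206
Σp_2ᵢ² = 0.0818² + 0.3273² + 0.0091² + 0.2636² + 0.0091² + 0.0091² + 0.0091² + 0.2909² = 0.006691 + 0.107125 + 0.000083 + 0.069485 + 0.000083 + 0.000083 + 0.000083 + 0.084623 = 0.268256
O = 0.124237 / √(0.150206 × 0.268256) = 0.124237 / 0.2007328 = 0.6189
O = 0.6189 < 0.7 → No.

No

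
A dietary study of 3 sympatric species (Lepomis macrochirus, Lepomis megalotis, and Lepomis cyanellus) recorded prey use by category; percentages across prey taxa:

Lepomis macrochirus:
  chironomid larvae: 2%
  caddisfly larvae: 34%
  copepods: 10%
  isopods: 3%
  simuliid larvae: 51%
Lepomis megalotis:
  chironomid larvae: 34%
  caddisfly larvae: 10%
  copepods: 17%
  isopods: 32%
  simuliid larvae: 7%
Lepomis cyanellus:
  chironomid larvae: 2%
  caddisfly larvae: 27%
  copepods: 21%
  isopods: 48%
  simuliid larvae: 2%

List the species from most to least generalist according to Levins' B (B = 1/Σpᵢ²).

Convert percentages to proportions (divide by 100).
Σp_macrᵢ² = 0.02² + 0.34² + 0.10² + 0.03² + 0.51² = 0.0004 + 0.1156 + 0.0100 + 0.0009 + 0.2601 = 0.3870
B_macr = 1 / 0.3870 = 2.5840
Σp_megaᵢ² = 0.34² + 0.10² + 0.17² + 0.32² + 0.07² = 0.1156 + 0.0100 + 0.0289 + 0.1024 + 0.0049 = 0.2618
B_mega = 1 / 0.2618 = 3.8197
Σp_cyanᵢ² = 0.02² + 0.27² + 0.21² + 0.48² + 0.02² = 0.0004 + 0.0729 + 0.0441 + 0.2304 + 0.0004 = 0.3482
B_cyan = 1 / 0.3482 = 2.8719
Ranking by B (broadest → narrowest): Lepomis megalotis (3.82) > Lepomis cyanellus (2.87) > Lepomis macrochirus (2.58)

Lepomis megalotis > Lepomis cyanellus > Lepomis macrochirus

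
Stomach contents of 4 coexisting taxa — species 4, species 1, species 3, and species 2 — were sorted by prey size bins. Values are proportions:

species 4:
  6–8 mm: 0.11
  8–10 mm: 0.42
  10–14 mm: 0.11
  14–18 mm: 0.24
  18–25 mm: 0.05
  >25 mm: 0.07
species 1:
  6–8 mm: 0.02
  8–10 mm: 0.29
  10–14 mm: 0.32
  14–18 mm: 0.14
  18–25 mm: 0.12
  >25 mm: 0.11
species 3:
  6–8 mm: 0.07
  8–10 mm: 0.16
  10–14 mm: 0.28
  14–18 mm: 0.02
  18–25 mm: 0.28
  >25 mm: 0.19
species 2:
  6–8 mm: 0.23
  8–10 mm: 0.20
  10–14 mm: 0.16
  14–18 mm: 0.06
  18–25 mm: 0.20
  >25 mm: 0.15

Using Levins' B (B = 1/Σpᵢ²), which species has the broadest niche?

Σp_4ᵢ² = 0.11² + 0.42² + 0.11² + 0.24² + 0.05² + 0.07² = 0.0121 + 0.1764 + 0.0121 + 0.0576 + 0.0025 + 0.0049 = 0.2656
B_4 = 1 / 0.2656 = 3.7651
Σp_1ᵢ² = 0.02² + 0.29² + 0.32² + 0.14² + 0.12² + 0.11² = 0.0004 + 0.0841 + 0.1024 + 0.0196 + 0.0144 + 0.0121 = 0.2330
B_1 = 1 / 0.2330 = 4.2918
Σp_3ᵢ² = 0.07² + 0.16² + 0.28² + 0.02² + 0.28² + 0.19² = 0.0049 + 0.0256 + 0.0784 + 0.0004 + 0.0784 + 0.0361 = 0.2238
B_3 = 1 / 0.2238 = 4.4683
Σp_2ᵢ² = 0.23² + 0.20² + 0.16² + 0.06² + 0.20² + 0.15² = 0.0529 + 0.0400 + 0.0256 + 0.0036 + 0.0400 + 0.0225 = 0.1846
B_2 = 1 / 0.1846 = 5.4171
Highest B → broadest niche (most generalist): species 2 (B = 5.42).

species 2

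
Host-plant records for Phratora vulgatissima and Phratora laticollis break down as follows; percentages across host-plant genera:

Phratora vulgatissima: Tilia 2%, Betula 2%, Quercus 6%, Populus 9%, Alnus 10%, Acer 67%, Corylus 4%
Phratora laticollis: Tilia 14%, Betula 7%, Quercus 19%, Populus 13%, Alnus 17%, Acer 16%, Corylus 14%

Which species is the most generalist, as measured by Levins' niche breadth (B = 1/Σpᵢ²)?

Phratora laticollis

Convert percentages to proportions (divide by 100).
Σp_vulgᵢ² = 0.02² + 0.02² + 0.06² + 0.09² + 0.10² + 0.67² + 0.04² = 0.0004 + 0.0004 + 0.0036 + 0.0081 + 0.0100 + 0.4489 + 0.0016 = 0.4730
B_vulg = 1 / 0.4730 = 2.1142
Σp_latiᵢ² = 0.14² + 0.07² + 0.19² + 0.13² + 0.17² + 0.16² + 0.14² = 0.0196 + 0.0049 + 0.0361 + 0.0169 + 0.0289 + 0.0256 + 0.0196 = 0.1516
B_lati = 1 / 0.1516 = 6.5963
Highest B → broadest niche (most generalist): Phratora laticollis (B = 6.60).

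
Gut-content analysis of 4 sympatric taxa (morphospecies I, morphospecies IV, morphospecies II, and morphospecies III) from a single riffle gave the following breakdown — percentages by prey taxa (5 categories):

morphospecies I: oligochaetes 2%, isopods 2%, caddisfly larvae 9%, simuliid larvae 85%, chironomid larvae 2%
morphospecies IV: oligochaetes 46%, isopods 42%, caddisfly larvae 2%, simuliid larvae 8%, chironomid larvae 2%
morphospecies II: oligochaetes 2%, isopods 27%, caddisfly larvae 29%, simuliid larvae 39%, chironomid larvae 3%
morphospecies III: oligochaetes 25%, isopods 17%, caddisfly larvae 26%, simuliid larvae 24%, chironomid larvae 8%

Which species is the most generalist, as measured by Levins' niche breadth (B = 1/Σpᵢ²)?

Convert percentages to proportions (divide by 100).
Σp_Iᵢ² = 0.02² + 0.02² + 0.09² + 0.85² + 0.02² = 0.0004 + 0.0004 + 0.0081 + 0.7225 + 0.0004 = 0.7318
B_I = 1 / 0.7318 = 1.3665
Σp_IVᵢ² = 0.46² + 0.42² + 0.02² + 0.08² + 0.02² = 0.2116 + 0.1764 + 0.0004 + 0.0064 + 0.0004 = 0.3952
B_IV = 1 / 0.3952 = 2.5304
Σp_IIᵢ² = 0.02² + 0.27² + 0.29² + 0.39² + 0.03² = 0.0004 + 0.0729 + 0.0841 + 0.1521 + 0.0009 = 0.3104
B_II = 1 / 0.3104 = 3.2216
Σp_IIIᵢ² = 0.25² + 0.17² + 0.26² + 0.24² + 0.08² = 0.0625 + 0.0289 + 0.0676 + 0.0576 + 0.0064 = 0.2230
B_III = 1 / 0.2230 = 4.4843
Highest B → broadest niche (most generalist): morphospecies III (B = 4.48).

morphospecies III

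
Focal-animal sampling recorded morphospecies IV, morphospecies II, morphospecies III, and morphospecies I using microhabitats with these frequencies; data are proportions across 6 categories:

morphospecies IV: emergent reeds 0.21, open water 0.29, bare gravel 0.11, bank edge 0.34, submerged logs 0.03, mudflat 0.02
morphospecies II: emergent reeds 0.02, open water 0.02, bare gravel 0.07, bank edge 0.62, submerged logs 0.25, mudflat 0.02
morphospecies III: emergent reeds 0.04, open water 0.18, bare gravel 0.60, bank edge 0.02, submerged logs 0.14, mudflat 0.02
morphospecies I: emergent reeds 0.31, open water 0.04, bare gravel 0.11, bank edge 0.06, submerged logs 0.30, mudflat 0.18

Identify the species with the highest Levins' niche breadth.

Σp_IVᵢ² = 0.21² + 0.29² + 0.11² + 0.34² + 0.03² + 0.02² = 0.0441 + 0.0841 + 0.0121 + 0.1156 + 0.0009 + 0.0004 = 0.2572
B_IV = 1 / 0.2572 = 3.8880
Σp_IIᵢ² = 0.02² + 0.02² + 0.07² + 0.62² + 0.25² + 0.02² = 0.0004 + 0.0004 + 0.0049 + 0.3844 + 0.0625 + 0.0004 = 0.4530
B_II = 1 / 0.4530 = 2.2075
Σp_IIIᵢ² = 0.04² + 0.18² + 0.60² + 0.02² + 0.14² + 0.02² = 0.0016 + 0.0324 + 0.3600 + 0.0004 + 0.0196 + 0.0004 = 0.4144
B_III = 1 / 0.4144 = 2.4131
Σp_Iᵢ² = 0.31² + 0.04² + 0.11² + 0.06² + 0.30² + 0.18² = 0.0961 + 0.0016 + 0.0121 + 0.0036 + 0.0900 + 0.0324 = 0.2358
B_I = 1 / 0.2358 = 4.2409
Highest B → broadest niche (most generalist): morphospecies I (B = 4.24).

morphospecies I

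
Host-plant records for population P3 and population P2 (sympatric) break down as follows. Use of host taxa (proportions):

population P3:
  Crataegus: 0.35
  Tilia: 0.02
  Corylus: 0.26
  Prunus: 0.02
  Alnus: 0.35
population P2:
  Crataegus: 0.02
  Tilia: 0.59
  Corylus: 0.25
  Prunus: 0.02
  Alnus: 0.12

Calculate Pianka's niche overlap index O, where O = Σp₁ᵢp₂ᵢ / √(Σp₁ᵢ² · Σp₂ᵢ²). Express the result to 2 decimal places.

0.35

Σ p₁ᵢp₂ᵢ = 0.0070 + 0.0118 + 0.0650 + 0.0004 + 0.0420 = 0.1262
Σp_1ᵢ² = 0.35² + 0.02² + 0.26² + 0.02² + 0.35² = 0.1225 + 0.0004 + 0.0676 + 0.0004 + 0.1225 = 0.3134
Σp_2ᵢ² = 0.02² + 0.59² + 0.25² + 0.02² + 0.12² = 0.0004 + 0.3481 + 0.0625 + 0.0004 + 0.0144 = 0.4258
O = 0.1262 / √(0.3134 × 0.4258) = 0.1262 / 0.36530 = 0.3455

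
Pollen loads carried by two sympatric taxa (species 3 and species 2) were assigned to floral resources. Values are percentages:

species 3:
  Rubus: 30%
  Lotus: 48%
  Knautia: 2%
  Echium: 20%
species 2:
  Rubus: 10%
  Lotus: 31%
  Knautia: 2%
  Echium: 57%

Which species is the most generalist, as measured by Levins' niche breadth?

Convert percentages to proportions (divide by 100).
Σp_3ᵢ² = 0.30² + 0.48² + 0.02² + 0.20² = 0.0900 + 0.2304 + 0.0004 + 0.0400 = 0.3608
B_3 = 1 / 0.3608 = 2.7716
Σp_2ᵢ² = 0.10² + 0.31² + 0.02² + 0.57² = 0.0100 + 0.0961 + 0.0004 + 0.3249 = 0.4314
B_2 = 1 / 0.4314 = 2.3180
Highest B → broadest niche (most generalist): species 3 (B = 2.77).

species 3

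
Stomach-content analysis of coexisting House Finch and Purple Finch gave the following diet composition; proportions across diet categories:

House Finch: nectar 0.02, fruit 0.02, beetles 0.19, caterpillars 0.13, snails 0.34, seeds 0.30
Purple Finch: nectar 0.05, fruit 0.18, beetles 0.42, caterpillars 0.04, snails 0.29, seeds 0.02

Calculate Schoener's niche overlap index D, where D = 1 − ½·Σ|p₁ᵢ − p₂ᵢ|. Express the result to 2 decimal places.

0.58

Σ|p₁ᵢ − p₂ᵢ| = 0.03 + 0.16 + 0.23 + 0.09 + 0.05 + 0.28 = 0.84
D = 1 − ½ × 0.84 = 1 − 0.420 = 0.5800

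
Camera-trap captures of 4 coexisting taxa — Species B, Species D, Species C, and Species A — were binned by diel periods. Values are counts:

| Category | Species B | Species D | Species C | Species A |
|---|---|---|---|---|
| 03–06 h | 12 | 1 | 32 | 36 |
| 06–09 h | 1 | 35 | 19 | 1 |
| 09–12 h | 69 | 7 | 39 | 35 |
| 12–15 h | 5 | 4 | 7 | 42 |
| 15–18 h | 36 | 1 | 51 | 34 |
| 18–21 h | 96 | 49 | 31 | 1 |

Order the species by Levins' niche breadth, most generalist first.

Proportions for Species B (n=219): 12/219=0.0548, 1/219=0.0046, 69/219=0.3151, 5/219=0.0228, 36/219=0.1644, 96/219=0.4384
Proportions for Species D (n=97): 1/97=0.0103, 35/97=0.3608, 7/97=0.0722, 4/97=0.0412, 1/97=0.0103, 49/97=0.5052
Proportions for Species C (n=179): 32/179=0.1788, 19/179=0.1061, 39/179=0.2179, 7/179=0.0391, 51/179=0.2849, 31/179=0.1732
Proportions for Species A (n=149): 36/149=0.2416, 1/149=0.0067, 35/149=0.2349, 42/149=0.2819, 34/149=0.2282, 1/149=0.0067
Σp_Bᵢ² = 0.0548² + 0.0046² + 0.3151² + 0.0228² + 0.1644² + 0.4384² = 0.003003 + 0.000021 + 0.099288 + 0.000520 + 0.027027 + 0.192195 = 0.322054
B_B = 1 / 0.322054 = 3.1051
Σp_Dᵢ² = 0.0103² + 0.3608² + 0.0722² + 0.0412² + 0.0103² + 0.5052² = 0.000106 + 0.130177 + 0.005213 + 0.001697 + 0.000106 + 0.255227 = 0.392526
B_D = 1 / 0.392526 = 2.5476
Σp_Cᵢ² = 0.1788² + 0.1061² + 0.2179² + 0.0391² + 0.2849² + 0.1732² = 0.031969 + 0.011257 + 0.047480 + 0.001529 + 0.081168 + 0.029998 = 0.203401
B_C = 1 / 0.203401 = 4.9164
Σp_Aᵢ² = 0.2416² + 0.0067² + 0.2349² + 0.2819² + 0.2282² + 0.0067² = 0.058371 + 0.000045 + 0.055178 + 0.079468 + 0.052075 + 0.000045 = 0.245182
B_A = 1 / 0.245182 = 4.0786
Ranking by B (broadest → narrowest): Species C (4.92) > Species A (4.08) > Species B (3.11) > Species D (2.55)

Species C > Species A > Species B > Species D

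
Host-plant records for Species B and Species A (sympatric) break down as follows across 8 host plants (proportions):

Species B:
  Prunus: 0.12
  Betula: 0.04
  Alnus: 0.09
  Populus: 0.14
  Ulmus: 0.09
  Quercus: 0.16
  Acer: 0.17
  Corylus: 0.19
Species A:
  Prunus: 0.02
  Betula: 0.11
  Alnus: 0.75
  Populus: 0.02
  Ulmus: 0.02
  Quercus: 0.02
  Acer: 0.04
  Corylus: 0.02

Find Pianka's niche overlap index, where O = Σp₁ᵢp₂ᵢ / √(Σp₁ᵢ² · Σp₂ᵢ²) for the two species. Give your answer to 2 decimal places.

Σ p₁ᵢp₂ᵢ = 0.0024 + 0.0044 + 0.0675 + 0.0028 + 0.0018 + 0.0032 + 0.0068 + 0.0038 = 0.0927
Σp_1ᵢ² = 0.12² + 0.04² + 0.09² + 0.14² + 0.09² + 0.16² + 0.17² + 0.19² = 0.0144 + 0.0016 + 0.0081 + 0.0196 + 0.0081 + 0.0256 + 0.0289 + 0.0361 = 0.1424
Σp_2ᵢ² = 0.02² + 0.11² + 0.75² + 0.02² + 0.02² + 0.02² + 0.04² + 0.02² = 0.0004 + 0.0121 + 0.5625 + 0.0004 + 0.0004 + 0.0004 + 0.0016 + 0.0004 = 0.5782
O = 0.0927 / √(0.1424 × 0.5782) = 0.0927 / 0.28694 = 0.3231

0.32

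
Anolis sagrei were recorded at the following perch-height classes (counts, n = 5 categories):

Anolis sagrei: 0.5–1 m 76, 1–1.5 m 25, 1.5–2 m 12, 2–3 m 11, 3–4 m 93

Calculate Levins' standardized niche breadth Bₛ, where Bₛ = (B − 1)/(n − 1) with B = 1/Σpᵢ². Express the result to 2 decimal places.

Proportions for Anolis sagrei (n=217): 76/217=0.3502, 25/217=0.1152, 12/217=0.0553, 11/217=0.0507, 93/217=0.4286
Σpᵢ² = 0.3502² + 0.1152² + 0.0553² + 0.0507² + 0.4286² = 0.122640 + 0.013271 + 0.003058 + 0.002570 + 0.183698 = 0.325237
B = 1 / 0.325237 = 3.0747
Bₛ = (B − 1)/(n − 1) = (3.0747 − 1)/(5 − 1) = 2.0747/4 = 0.5187

0.52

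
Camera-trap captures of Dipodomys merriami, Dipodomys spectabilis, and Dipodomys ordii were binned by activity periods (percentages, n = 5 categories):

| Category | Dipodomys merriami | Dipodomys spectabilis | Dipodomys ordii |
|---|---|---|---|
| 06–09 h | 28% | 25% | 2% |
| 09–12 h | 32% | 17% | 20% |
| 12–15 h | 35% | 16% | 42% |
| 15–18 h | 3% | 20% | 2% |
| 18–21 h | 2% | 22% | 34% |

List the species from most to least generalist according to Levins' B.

Dipodomys spectabilis > Dipodomys merriami > Dipodomys ordii

Convert percentages to proportions (divide by 100).
Σp_merrᵢ² = 0.28² + 0.32² + 0.35² + 0.03² + 0.02² = 0.0784 + 0.1024 + 0.1225 + 0.0009 + 0.0004 = 0.3046
B_merr = 1 / 0.3046 = 3.2830
Σp_specᵢ² = 0.25² + 0.17² + 0.16² + 0.20² + 0.22² = 0.0625 + 0.0289 + 0.0256 + 0.0400 + 0.0484 = 0.2054
B_spec = 1 / 0.2054 = 4.8685
Σp_ordiᵢ² = 0.02² + 0.20² + 0.42² + 0.02² + 0.34² = 0.0004 + 0.0400 + 0.1764 + 0.0004 + 0.1156 = 0.3328
B_ordi = 1 / 0.3328 = 3.0048
Ranking by B (broadest → narrowest): Dipodomys spectabilis (4.87) > Dipodomys merriami (3.28) > Dipodomys ordii (3.00)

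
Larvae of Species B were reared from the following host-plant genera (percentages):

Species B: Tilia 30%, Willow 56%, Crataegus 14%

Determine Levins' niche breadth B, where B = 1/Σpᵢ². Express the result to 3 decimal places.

2.363

Convert percentages to proportions (divide by 100).
Σpᵢ² = 0.30² + 0.56² + 0.14² = 0.0900 + 0.3136 + 0.0196 = 0.4232
B = 1 / 0.4232 = 2.36295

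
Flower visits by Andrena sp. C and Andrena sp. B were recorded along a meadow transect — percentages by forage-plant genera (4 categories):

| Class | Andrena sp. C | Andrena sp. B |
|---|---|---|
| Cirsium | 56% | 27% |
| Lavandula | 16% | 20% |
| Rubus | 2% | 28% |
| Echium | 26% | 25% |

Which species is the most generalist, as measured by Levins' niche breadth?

Andrena sp. B

Convert percentages to proportions (divide by 100).
Σp_Cᵢ² = 0.56² + 0.16² + 0.02² + 0.26² = 0.3136 + 0.0256 + 0.0004 + 0.0676 = 0.4072
B_C = 1 / 0.4072 = 2.4558
Σp_Bᵢ² = 0.27² + 0.20² + 0.28² + 0.25² = 0.0729 + 0.0400 + 0.0784 + 0.0625 = 0.2538
B_B = 1 / 0.2538 = 3.9401
Highest B → broadest niche (most generalist): Andrena sp. B (B = 3.94).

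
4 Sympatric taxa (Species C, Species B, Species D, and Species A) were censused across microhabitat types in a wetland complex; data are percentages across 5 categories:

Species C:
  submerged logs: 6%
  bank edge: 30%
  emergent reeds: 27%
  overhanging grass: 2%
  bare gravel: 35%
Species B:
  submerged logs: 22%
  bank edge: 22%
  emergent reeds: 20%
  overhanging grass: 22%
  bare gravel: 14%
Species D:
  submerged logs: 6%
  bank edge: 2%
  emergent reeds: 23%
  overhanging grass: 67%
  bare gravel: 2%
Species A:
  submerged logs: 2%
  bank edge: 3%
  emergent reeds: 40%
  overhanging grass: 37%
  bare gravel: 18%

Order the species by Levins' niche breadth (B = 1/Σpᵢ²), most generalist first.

Species B > Species C > Species A > Species D

Convert percentages to proportions (divide by 100).
Σp_Cᵢ² = 0.06² + 0.30² + 0.27² + 0.02² + 0.35² = 0.0036 + 0.0900 + 0.0729 + 0.0004 + 0.1225 = 0.2894
B_C = 1 / 0.2894 = 3.4554
Σp_Bᵢ² = 0.22² + 0.22² + 0.20² + 0.22² + 0.14² = 0.0484 + 0.0484 + 0.0400 + 0.0484 + 0.0196 = 0.2048
B_B = 1 / 0.2048 = 4.8828
Σp_Dᵢ² = 0.06² + 0.02² + 0.23² + 0.67² + 0.02² = 0.0036 + 0.0004 + 0.0529 + 0.4489 + 0.0004 = 0.5062
B_D = 1 / 0.5062 = 1.9755
Σp_Aᵢ² = 0.02² + 0.03² + 0.40² + 0.37² + 0.18² = 0.0004 + 0.0009 + 0.1600 + 0.1369 + 0.0324 = 0.3306
B_A = 1 / 0.3306 = 3.0248
Ranking by B (broadest → narrowest): Species B (4.88) > Species C (3.46) > Species A (3.02) > Species D (1.98)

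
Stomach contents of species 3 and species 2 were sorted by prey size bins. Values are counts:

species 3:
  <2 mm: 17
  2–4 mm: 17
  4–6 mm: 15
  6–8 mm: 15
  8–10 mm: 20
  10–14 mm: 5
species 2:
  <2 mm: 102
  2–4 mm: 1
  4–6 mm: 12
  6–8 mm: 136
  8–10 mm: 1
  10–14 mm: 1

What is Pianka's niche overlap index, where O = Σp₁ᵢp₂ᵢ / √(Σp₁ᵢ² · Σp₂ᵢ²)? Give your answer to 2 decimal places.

0.62

Proportions for species 3 (n=89): 17/89=0.1910, 17/89=0.1910, 15/89=0.1685, 15/89=0.1685, 20/89=0.2247, 5/89=0.0562
Proportions for species 2 (n=253): 102/253=0.4032, 1/253=0.0040, 12/253=0.0474, 136/253=0.5375, 1/253=0.0040, 1/253=0.0040
Σ p₁ᵢp₂ᵢ = 0.077011 + 0.000764 + 0.007987 + 0.090569 + 0.000899 + 0.000225 = 0.177455
Σp_1ᵢ² = 0.1910² + 0.1910² + 0.1685² + 0.1685² + 0.2247² + 0.0562² = 0.036481 + 0.036481 + 0.028392 + 0.028392 + 0.050490 + 0.003158 = 0.183394
Σp_2ᵢ² = 0.4032² + 0.0040² + 0.0474² + 0.5375² + 0.0040² + 0.0040² = 0.162570 + 0.000016 + 0.002247 + 0.288906 + 0.000016 + 0.000016 = 0.453771
O = 0.177455 / √(0.183394 × 0.453771) = 0.177455 / 0.2884768 = 0.6151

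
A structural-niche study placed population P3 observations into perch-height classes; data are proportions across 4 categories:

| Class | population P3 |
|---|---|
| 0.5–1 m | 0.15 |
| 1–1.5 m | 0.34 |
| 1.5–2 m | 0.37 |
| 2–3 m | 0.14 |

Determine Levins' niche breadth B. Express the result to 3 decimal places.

Σpᵢ² = 0.15² + 0.34² + 0.37² + 0.14² = 0.0225 + 0.1156 + 0.1369 + 0.0196 = 0.2946
B = 1 / 0.2946 = 3.39443

3.394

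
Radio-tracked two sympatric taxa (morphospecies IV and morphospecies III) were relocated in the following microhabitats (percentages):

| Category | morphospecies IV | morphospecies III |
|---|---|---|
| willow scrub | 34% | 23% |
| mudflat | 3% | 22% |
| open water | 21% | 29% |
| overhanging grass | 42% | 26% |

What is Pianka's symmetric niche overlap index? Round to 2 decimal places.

0.87

Convert percentages to proportions (divide by 100).
Σ p₁ᵢp₂ᵢ = 0.0782 + 0.0066 + 0.0609 + 0.1092 = 0.2549
Σp_1ᵢ² = 0.34² + 0.03² + 0.21² + 0.42² = 0.1156 + 0.0009 + 0.0441 + 0.1764 = 0.3370
Σp_2ᵢ² = 0.23² + 0.22² + 0.29² + 0.26² = 0.0529 + 0.0484 + 0.0841 + 0.0676 = 0.2530
O = 0.2549 / √(0.3370 × 0.2530) = 0.2549 / 0.29199 = 0.8730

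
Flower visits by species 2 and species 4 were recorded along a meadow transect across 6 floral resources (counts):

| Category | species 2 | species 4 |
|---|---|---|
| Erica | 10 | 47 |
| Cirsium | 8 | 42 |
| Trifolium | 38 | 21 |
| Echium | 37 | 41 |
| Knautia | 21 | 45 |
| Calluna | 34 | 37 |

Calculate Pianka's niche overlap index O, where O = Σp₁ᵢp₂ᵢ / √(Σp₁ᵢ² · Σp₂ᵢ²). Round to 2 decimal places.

Proportions for species 2 (n=148): 10/148=0.0676, 8/148=0.0541, 38/148=0.2568, 37/148=0.2500, 21/148=0.1419, 34/148=0.2297
Proportions for species 4 (n=233): 47/233=0.2017, 42/233=0.1803, 21/233=0.0901, 41/233=0.1760, 45/233=0.1931, 37/233=0.1588
Σ p₁ᵢp₂ᵢ = 0.013635 + 0.009754 + 0.023138 + 0.044000 + 0.027401 + 0.036476 = 0.154404
Σp_1ᵢ² = 0.0676² + 0.0541² + 0.2568² + 0.2500² + 0.1419² + 0.2297² = 0.004570 + 0.002927 + 0.065946 + 0.062500 + 0.020136 + 0.052762 = 0.208841
Σp_2ᵢ² = 0.2017² + 0.1803² + 0.0901² + 0.1760² + 0.1931² + 0.1588² = 0.040683 + 0.032508 + 0.008118 + 0.030976 + 0.037288 + 0.025217 = 0.174790
O = 0.154404 / √(0.208841 × 0.174790) = 0.154404 / 0.1910584 = 0.8082

0.81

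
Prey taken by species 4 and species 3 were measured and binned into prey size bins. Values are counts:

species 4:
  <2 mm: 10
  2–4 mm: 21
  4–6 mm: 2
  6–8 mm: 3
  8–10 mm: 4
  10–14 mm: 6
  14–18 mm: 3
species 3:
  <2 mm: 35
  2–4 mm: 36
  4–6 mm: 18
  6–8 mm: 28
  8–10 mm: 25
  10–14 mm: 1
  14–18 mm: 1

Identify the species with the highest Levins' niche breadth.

species 3

Proportions for species 4 (n=49): 10/49=0.2041, 21/49=0.4286, 2/49=0.0408, 3/49=0.0612, 4/49=0.0816, 6/49=0.1224, 3/49=0.0612
Proportions for species 3 (n=144): 35/144=0.2431, 36/144=0.2500, 18/144=0.1250, 28/144=0.1944, 25/144=0.1736, 1/144=0.0069, 1/144=0.0069
Σp_4ᵢ² = 0.2041² + 0.4286² + 0.0408² + 0.0612² + 0.0816² + 0.1224² + 0.0612² = 0.041657 + 0.183698 + 0.001665 + 0.003745 + 0.006659 + 0.014982 + 0.003745 = 0.256151
B_4 = 1 / 0.256151 = 3.9039
Σp_3ᵢ² = 0.2431² + 0.2500² + 0.1250² + 0.1944² + 0.1736² + 0.0069² + 0.0069² = 0.059098 + 0.062500 + 0.015625 + 0.037791 + 0.030137 + 0.000048 + 0.000048 = 0.205247
B_3 = 1 / 0.205247 = 4.8722
Highest B → broadest niche (most generalist): species 3 (B = 4.87).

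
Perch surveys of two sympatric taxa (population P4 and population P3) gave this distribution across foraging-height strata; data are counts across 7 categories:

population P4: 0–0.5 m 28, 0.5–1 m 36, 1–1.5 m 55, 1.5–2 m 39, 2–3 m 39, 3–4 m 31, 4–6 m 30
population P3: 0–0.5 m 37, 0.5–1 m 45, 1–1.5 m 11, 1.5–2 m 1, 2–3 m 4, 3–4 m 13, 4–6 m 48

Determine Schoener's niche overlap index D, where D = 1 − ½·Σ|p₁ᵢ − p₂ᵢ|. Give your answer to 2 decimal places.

Proportions for population P4 (n=258): 28/258=0.1085, 36/258=0.1395, 55/258=0.2132, 39/258=0.1512, 39/258=0.1512, 31/258=0.1202, 30/258=0.1163
Proportions for population P3 (n=159): 37/159=0.2327, 45/159=0.2830, 11/159=0.0692, 1/159=0.0063, 4/159=0.0252, 13/159=0.0818, 48/159=0.3019
Σ|p₁ᵢ − p₂ᵢ| = 0.1242 + 0.1435 + 0.1440 + 0.1449 + 0.1260 + 0.0384 + 0.1856 = 0.9066
D = 1 − ½ × 0.9066 = 1 − 0.45330 = 0.54670

0.55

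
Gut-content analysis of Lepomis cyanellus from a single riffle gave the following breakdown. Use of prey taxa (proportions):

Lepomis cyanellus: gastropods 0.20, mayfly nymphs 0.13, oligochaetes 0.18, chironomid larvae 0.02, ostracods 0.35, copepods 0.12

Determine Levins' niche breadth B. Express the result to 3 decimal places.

4.413

Σpᵢ² = 0.20² + 0.13² + 0.18² + 0.02² + 0.35² + 0.12² = 0.0400 + 0.0169 + 0.0324 + 0.0004 + 0.1225 + 0.0144 = 0.2266
B = 1 / 0.2266 = 4.41306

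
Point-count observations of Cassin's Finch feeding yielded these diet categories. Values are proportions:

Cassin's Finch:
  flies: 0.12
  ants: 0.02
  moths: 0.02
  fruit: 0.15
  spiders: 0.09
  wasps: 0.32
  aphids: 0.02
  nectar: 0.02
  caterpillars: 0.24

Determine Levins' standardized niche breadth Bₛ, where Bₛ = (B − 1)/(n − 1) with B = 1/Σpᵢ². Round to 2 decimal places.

0.48

Σpᵢ² = 0.12² + 0.02² + 0.02² + 0.15² + 0.09² + 0.32² + 0.02² + 0.02² + 0.24² = 0.0144 + 0.0004 + 0.0004 + 0.0225 + 0.0081 + 0.1024 + 0.0004 + 0.0004 + 0.0576 = 0.2066
B = 1 / 0.2066 = 4.8403
Bₛ = (B − 1)/(n − 1) = (4.8403 − 1)/(9 − 1) = 3.8403/8 = 0.4800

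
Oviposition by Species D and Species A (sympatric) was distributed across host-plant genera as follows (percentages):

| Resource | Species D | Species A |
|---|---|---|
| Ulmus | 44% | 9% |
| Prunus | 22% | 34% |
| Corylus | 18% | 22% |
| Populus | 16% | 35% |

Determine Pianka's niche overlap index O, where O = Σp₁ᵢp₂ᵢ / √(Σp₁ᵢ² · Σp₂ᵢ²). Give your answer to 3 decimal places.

0.706

Convert percentages to proportions (divide by 100).
Σ p₁ᵢp₂ᵢ = 0.0396 + 0.0748 + 0.0396 + 0.0560 = 0.2100
Σp_1ᵢ² = 0.44² + 0.22² + 0.18² + 0.16² = 0.1936 + 0.0484 + 0.0324 + 0.0256 = 0.3000
Σp_2ᵢ² = 0.09² + 0.34² + 0.22² + 0.35² = 0.0081 + 0.1156 + 0.0484 + 0.1225 = 0.2946
O = 0.2100 / √(0.3000 × 0.2946) = 0.2100 / 0.297288 = 0.70639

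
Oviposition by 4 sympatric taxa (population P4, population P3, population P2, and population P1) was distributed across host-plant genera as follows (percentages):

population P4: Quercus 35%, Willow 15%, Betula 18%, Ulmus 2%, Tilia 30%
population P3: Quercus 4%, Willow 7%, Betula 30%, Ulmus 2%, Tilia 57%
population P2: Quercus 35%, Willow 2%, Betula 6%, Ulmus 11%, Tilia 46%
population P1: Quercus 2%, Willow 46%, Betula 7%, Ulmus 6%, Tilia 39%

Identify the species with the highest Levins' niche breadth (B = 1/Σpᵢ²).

population P4

Convert percentages to proportions (divide by 100).
Σp_P4ᵢ² = 0.35² + 0.15² + 0.18² + 0.02² + 0.30² = 0.1225 + 0.0225 + 0.0324 + 0.0004 + 0.0900 = 0.2678
B_P4 = 1 / 0.2678 = 3.7341
Σp_P3ᵢ² = 0.04² + 0.07² + 0.30² + 0.02² + 0.57² = 0.0016 + 0.0049 + 0.0900 + 0.0004 + 0.3249 = 0.4218
B_P3 = 1 / 0.4218 = 2.3708
Σp_P2ᵢ² = 0.35² + 0.02² + 0.06² + 0.11² + 0.46² = 0.1225 + 0.0004 + 0.0036 + 0.0121 + 0.2116 = 0.3502
B_P2 = 1 / 0.3502 = 2.8555
Σp_P1ᵢ² = 0.02² + 0.46² + 0.07² + 0.06² + 0.39² = 0.0004 + 0.2116 + 0.0049 + 0.0036 + 0.1521 = 0.3726
B_P1 = 1 / 0.3726 = 2.6838
Highest B → broadest niche (most generalist): population P4 (B = 3.73).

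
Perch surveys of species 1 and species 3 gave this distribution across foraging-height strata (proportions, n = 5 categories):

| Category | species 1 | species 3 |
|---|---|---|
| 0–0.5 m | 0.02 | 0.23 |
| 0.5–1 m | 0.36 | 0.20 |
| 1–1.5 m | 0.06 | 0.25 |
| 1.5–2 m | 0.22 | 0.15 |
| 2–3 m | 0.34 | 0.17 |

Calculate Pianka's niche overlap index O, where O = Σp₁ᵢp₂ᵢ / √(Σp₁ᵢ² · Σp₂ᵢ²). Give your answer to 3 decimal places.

0.735

Σ p₁ᵢp₂ᵢ = 0.0046 + 0.0720 + 0.0150 + 0.0330 + 0.0578 = 0.1824
Σp_1ᵢ² = 0.02² + 0.36² + 0.06² + 0.22² + 0.34² = 0.0004 + 0.1296 + 0.0036 + 0.0484 + 0.1156 = 0.2976
Σp_2ᵢ² = 0.23² + 0.20² + 0.25² + 0.15² + 0.17² = 0.0529 + 0.0400 + 0.0625 + 0.0225 + 0.0289 = 0.2068
O = 0.1824 / √(0.2976 × 0.2068) = 0.1824 / 0.248080 = 0.73525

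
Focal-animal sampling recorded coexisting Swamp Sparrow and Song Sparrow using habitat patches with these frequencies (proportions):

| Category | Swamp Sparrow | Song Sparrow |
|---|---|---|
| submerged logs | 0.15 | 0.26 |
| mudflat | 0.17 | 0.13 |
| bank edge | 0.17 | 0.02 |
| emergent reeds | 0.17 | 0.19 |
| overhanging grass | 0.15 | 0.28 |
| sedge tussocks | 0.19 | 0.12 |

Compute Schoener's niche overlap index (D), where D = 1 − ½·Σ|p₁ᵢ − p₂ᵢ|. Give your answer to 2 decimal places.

0.74

Σ|p₁ᵢ − p₂ᵢ| = 0.11 + 0.04 + 0.15 + 0.02 + 0.13 + 0.07 = 0.52
D = 1 − ½ × 0.52 = 1 − 0.260 = 0.7400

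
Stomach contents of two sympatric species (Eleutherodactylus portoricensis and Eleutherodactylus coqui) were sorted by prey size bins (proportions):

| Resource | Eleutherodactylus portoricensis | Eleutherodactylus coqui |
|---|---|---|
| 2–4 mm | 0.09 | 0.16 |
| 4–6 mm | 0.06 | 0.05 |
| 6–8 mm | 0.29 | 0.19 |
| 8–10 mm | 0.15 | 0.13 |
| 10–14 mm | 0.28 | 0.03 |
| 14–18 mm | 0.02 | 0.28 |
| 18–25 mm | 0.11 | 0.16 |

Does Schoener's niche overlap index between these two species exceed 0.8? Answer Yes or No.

No

Σ|p₁ᵢ − p₂ᵢ| = 0.07 + 0.01 + 0.10 + 0.02 + 0.25 + 0.26 + 0.05 = 0.76
D = 1 − ½ × 0.76 = 1 − 0.380 = 0.6200
D = 0.6200 < 0.8 → No.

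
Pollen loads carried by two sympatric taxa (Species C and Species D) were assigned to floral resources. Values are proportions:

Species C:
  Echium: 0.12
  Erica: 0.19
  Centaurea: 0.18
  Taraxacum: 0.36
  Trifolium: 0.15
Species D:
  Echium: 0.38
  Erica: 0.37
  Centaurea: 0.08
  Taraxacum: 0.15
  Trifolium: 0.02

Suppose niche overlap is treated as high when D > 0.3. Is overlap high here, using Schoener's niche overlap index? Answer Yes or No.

Σ|p₁ᵢ − p₂ᵢ| = 0.26 + 0.18 + 0.10 + 0.21 + 0.13 = 0.88
D = 1 − ½ × 0.88 = 1 − 0.440 = 0.5600
D = 0.5600 > 0.3 → Yes.

Yes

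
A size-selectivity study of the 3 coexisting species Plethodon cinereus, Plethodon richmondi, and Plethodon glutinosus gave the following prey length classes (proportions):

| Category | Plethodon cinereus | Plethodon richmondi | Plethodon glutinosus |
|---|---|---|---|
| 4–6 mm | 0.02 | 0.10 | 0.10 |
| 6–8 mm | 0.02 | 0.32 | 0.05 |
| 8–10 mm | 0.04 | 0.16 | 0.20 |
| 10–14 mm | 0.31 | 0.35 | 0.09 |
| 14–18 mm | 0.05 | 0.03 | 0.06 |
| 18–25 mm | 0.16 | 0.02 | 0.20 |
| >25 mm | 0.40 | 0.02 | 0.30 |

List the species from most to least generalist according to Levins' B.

Plethodon glutinosus > Plethodon richmondi > Plethodon cinereus

Σp_cineᵢ² = 0.02² + 0.02² + 0.04² + 0.31² + 0.05² + 0.16² + 0.40² = 0.0004 + 0.0004 + 0.0016 + 0.0961 + 0.0025 + 0.0256 + 0.1600 = 0.2866
B_cine = 1 / 0.2866 = 3.4892
Σp_richᵢ² = 0.10² + 0.32² + 0.16² + 0.35² + 0.03² + 0.02² + 0.02² = 0.0100 + 0.1024 + 0.0256 + 0.1225 + 0.0009 + 0.0004 + 0.0004 = 0.2622
B_rich = 1 / 0.2622 = 3.8139
Σp_glutᵢ² = 0.10² + 0.05² + 0.20² + 0.09² + 0.06² + 0.20² + 0.30² = 0.0100 + 0.0025 + 0.0400 + 0.0081 + 0.0036 + 0.0400 + 0.0900 = 0.1942
B_glut = 1 / 0.1942 = 5.1493
Ranking by B (broadest → narrowest): Plethodon glutinosus (5.15) > Plethodon richmondi (3.81) > Plethodon cinereus (3.49)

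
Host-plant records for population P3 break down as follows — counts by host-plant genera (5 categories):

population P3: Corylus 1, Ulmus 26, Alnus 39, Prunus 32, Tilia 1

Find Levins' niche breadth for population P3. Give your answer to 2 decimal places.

Proportions for population P3 (n=99): 1/99=0.0101, 26/99=0.2626, 39/99=0.3939, 32/99=0.3232, 1/99=0.0101
Σpᵢ² = 0.0101² + 0.2626² + 0.3939² + 0.3232² + 0.0101² = 0.000102 + 0.068959 + 0.155157 + 0.104458 + 0.000102 = 0.328778
B = 1 / 0.328778 = 3.0416

3.04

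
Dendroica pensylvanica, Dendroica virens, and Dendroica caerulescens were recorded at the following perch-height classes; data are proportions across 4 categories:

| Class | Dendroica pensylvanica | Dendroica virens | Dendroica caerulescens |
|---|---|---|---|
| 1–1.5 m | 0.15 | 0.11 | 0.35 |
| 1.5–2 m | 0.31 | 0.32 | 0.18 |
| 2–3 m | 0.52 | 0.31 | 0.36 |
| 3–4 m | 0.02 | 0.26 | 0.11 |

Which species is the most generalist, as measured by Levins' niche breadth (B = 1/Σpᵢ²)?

Σp_pensᵢ² = 0.15² + 0.31² + 0.52² + 0.02² = 0.0225 + 0.0961 + 0.2704 + 0.0004 = 0.3894
B_pens = 1 / 0.3894 = 2.5681
Σp_vireᵢ² = 0.11² + 0.32² + 0.31² + 0.26² = 0.0121 + 0.1024 + 0.0961 + 0.0676 = 0.2782
B_vire = 1 / 0.2782 = 3.5945
Σp_caerᵢ² = 0.35² + 0.18² + 0.36² + 0.11² = 0.1225 + 0.0324 + 0.1296 + 0.0121 = 0.2966
B_caer = 1 / 0.2966 = 3.3715
Highest B → broadest niche (most generalist): Dendroica virens (B = 3.59).

Dendroica virens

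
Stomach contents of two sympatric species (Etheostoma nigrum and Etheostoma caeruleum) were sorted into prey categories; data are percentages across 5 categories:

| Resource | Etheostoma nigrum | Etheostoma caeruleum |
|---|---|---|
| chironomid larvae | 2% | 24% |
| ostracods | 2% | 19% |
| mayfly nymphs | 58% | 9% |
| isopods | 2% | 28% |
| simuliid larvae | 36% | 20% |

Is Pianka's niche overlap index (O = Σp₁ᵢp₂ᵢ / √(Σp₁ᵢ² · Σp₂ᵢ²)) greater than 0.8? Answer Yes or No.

No

Convert percentages to proportions (divide by 100).
Σ p₁ᵢp₂ᵢ = 0.0048 + 0.0038 + 0.0522 + 0.0056 + 0.0720 = 0.1384
Σp_1ᵢ² = 0.02² + 0.02² + 0.58² + 0.02² + 0.36² = 0.0004 + 0.0004 + 0.3364 + 0.0004 + 0.1296 = 0.4672
Σp_2ᵢ² = 0.24² + 0.19² + 0.09² + 0.28² + 0.20² = 0.0576 + 0.0361 + 0.0081 + 0.0784 + 0.0400 = 0.2202
O = 0.1384 / √(0.4672 × 0.2202) = 0.1384 / 0.32075 = 0.4315
O = 0.4315 < 0.8 → No.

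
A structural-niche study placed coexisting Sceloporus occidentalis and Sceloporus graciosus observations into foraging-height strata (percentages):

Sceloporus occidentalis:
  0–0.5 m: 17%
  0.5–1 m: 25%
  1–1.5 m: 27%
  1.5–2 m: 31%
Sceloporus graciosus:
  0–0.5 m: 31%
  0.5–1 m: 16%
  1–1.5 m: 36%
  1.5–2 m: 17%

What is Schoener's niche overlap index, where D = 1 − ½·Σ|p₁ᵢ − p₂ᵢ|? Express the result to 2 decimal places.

0.77

Convert percentages to proportions (divide by 100).
Σ|p₁ᵢ − p₂ᵢ| = 0.14 + 0.09 + 0.09 + 0.14 = 0.46
D = 1 − ½ × 0.46 = 1 − 0.230 = 0.7700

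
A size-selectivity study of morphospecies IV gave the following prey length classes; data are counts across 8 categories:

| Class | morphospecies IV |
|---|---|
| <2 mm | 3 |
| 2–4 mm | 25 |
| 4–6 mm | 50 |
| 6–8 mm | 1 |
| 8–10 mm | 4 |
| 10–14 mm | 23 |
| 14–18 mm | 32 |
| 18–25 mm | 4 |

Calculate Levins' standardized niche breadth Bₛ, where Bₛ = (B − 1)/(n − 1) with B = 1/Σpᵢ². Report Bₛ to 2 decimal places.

Proportions for morphospecies IV (n=142): 3/142=0.0211, 25/142=0.1761, 50/142=0.3521, 1/142=0.0070, 4/142=0.0282, 23/142=0.1620, 32/142=0.2254, 4/142=0.0282
Σpᵢ² = 0.0211² + 0.1761² + 0.3521² + 0.0070² + 0.0282² + 0.1620² + 0.2254² + 0.0282² = 0.000445 + 0.031011 + 0.123974 + 0.000049 + 0.000795 + 0.026244 + 0.050805 + 0.000795 = 0.234118
B = 1 / 0.234118 = 4.2714
Bₛ = (B − 1)/(n − 1) = (4.2714 − 1)/(8 − 1) = 3.2714/7 = 0.4673

0.47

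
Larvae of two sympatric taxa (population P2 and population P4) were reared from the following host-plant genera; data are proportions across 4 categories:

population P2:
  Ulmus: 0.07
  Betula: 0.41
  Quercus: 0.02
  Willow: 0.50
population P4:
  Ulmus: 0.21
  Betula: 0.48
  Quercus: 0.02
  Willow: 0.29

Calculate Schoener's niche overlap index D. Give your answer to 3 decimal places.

0.790

Σ|p₁ᵢ − p₂ᵢ| = 0.14 + 0.07 + 0.00 + 0.21 = 0.42
D = 1 − ½ × 0.42 = 1 − 0.210 = 0.79000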